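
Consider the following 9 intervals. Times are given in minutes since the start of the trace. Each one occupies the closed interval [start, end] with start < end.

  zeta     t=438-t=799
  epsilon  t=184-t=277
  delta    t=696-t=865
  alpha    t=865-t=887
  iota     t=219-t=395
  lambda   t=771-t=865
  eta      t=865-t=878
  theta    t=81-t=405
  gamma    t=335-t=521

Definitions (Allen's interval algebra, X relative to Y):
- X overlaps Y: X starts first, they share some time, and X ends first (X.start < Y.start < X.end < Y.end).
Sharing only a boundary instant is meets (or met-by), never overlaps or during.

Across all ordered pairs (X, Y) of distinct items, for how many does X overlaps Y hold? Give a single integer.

6

Checking all 72 ordered pairs for relation 'overlaps'; matching pairs in alphabetical order:
(epsilon, iota): epsilon overlaps iota ✓
(gamma, zeta): gamma overlaps zeta ✓
(iota, gamma): iota overlaps gamma ✓
(theta, gamma): theta overlaps gamma ✓
(zeta, delta): zeta overlaps delta ✓
(zeta, lambda): zeta overlaps lambda ✓
Count: 6.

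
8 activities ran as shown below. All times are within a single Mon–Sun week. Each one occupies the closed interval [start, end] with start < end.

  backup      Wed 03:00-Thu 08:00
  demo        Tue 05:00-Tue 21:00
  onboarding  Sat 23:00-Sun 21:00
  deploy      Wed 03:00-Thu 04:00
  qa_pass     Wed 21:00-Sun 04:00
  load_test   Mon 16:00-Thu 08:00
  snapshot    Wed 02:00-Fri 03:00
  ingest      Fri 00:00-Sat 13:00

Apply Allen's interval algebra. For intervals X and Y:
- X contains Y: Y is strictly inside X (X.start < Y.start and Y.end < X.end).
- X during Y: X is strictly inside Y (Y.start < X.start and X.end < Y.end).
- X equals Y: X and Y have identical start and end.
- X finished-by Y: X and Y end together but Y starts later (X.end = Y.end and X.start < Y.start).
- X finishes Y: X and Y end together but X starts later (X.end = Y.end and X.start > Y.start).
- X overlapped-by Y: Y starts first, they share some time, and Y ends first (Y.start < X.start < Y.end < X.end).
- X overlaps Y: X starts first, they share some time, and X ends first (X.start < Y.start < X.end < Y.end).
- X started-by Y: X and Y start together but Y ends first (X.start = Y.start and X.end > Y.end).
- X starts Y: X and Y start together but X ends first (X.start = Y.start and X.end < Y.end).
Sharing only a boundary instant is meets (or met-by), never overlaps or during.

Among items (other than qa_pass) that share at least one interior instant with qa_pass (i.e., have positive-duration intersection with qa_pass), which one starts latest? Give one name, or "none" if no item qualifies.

Target qa_pass = [Wed 21:00, Sun 04:00].
backup [Wed 03:00, Thu 08:00] → overlaps → candidate.
demo [Tue 05:00, Tue 21:00] → before → excluded.
deploy [Wed 03:00, Thu 04:00] → overlaps → candidate.
ingest [Fri 00:00, Sat 13:00] → during → candidate.
load_test [Mon 16:00, Thu 08:00] → overlaps → candidate.
onboarding [Sat 23:00, Sun 21:00] → overlapped-by → candidate.
snapshot [Wed 02:00, Fri 03:00] → overlaps → candidate.
Among candidates, latest start is Sat 23:00 → onboarding.

onboarding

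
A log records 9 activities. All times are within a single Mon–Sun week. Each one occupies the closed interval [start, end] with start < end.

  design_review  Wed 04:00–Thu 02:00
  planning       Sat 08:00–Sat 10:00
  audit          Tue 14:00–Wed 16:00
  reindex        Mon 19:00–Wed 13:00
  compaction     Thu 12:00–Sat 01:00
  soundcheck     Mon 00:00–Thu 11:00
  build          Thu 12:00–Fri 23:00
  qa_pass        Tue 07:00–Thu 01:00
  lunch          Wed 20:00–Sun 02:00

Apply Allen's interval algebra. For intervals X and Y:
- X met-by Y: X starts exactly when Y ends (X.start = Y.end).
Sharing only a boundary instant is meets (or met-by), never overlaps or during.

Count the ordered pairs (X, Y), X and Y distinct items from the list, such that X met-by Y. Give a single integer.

Checking all 72 ordered pairs for relation 'met-by'; matching pairs in alphabetical order:
No pair satisfies it.
Count: 0.

0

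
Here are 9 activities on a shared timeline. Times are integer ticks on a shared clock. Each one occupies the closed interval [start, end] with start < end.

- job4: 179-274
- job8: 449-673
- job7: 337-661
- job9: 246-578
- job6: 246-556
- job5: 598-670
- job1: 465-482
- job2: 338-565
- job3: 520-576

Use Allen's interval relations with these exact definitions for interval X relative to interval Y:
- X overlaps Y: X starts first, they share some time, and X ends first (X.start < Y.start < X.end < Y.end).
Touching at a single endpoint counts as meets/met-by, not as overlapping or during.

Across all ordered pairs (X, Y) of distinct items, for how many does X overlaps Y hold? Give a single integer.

Checking all 72 ordered pairs for relation 'overlaps'; matching pairs in alphabetical order:
(job2, job3): job2 overlaps job3 ✓
(job2, job8): job2 overlaps job8 ✓
(job4, job6): job4 overlaps job6 ✓
(job4, job9): job4 overlaps job9 ✓
(job6, job2): job6 overlaps job2 ✓
(job6, job3): job6 overlaps job3 ✓
(job6, job7): job6 overlaps job7 ✓
(job6, job8): job6 overlaps job8 ✓
(job7, job5): job7 overlaps job5 ✓
(job7, job8): job7 overlaps job8 ✓
(job9, job7): job9 overlaps job7 ✓
(job9, job8): job9 overlaps job8 ✓
Count: 12.

12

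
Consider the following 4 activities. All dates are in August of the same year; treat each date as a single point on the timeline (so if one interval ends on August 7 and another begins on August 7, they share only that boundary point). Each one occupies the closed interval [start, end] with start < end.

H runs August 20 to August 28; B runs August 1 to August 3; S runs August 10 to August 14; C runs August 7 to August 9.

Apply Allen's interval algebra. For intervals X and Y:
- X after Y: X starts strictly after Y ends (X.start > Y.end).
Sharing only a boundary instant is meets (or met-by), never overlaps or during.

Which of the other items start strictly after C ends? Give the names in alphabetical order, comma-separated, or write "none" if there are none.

H, S

Target C = [August 7, August 9].
B [August 1, August 3] → before → no.
H [August 20, August 28] → after → yes.
S [August 10, August 14] → after → yes.
Result: H, S.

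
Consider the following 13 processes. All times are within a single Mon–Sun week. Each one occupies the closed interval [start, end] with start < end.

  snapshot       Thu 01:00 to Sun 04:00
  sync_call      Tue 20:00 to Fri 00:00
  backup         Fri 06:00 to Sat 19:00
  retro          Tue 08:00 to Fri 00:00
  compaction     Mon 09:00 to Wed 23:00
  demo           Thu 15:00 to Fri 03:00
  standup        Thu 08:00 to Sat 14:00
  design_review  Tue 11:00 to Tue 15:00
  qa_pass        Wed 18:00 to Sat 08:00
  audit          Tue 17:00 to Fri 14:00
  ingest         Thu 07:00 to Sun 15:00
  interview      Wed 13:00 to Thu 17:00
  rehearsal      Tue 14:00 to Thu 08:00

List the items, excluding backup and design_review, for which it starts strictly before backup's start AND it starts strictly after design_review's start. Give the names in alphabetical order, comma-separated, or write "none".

Conditions: its start is strictly before backup's start (X.start < Fri 06:00) AND its start is strictly after design_review's start (X.start > Tue 11:00).
audit: start Tue 17:00 < Fri 06:00? ✓; start Tue 17:00 > Tue 11:00? ✓ → yes.
compaction: start Mon 09:00 < Fri 06:00? ✓; start Mon 09:00 > Tue 11:00? ✗ → no.
demo: start Thu 15:00 < Fri 06:00? ✓; start Thu 15:00 > Tue 11:00? ✓ → yes.
ingest: start Thu 07:00 < Fri 06:00? ✓; start Thu 07:00 > Tue 11:00? ✓ → yes.
interview: start Wed 13:00 < Fri 06:00? ✓; start Wed 13:00 > Tue 11:00? ✓ → yes.
qa_pass: start Wed 18:00 < Fri 06:00? ✓; start Wed 18:00 > Tue 11:00? ✓ → yes.
rehearsal: start Tue 14:00 < Fri 06:00? ✓; start Tue 14:00 > Tue 11:00? ✓ → yes.
retro: start Tue 08:00 < Fri 06:00? ✓; start Tue 08:00 > Tue 11:00? ✗ → no.
snapshot: start Thu 01:00 < Fri 06:00? ✓; start Thu 01:00 > Tue 11:00? ✓ → yes.
standup: start Thu 08:00 < Fri 06:00? ✓; start Thu 08:00 > Tue 11:00? ✓ → yes.
sync_call: start Tue 20:00 < Fri 06:00? ✓; start Tue 20:00 > Tue 11:00? ✓ → yes.
Result: audit, demo, ingest, interview, qa_pass, rehearsal, snapshot, standup, sync_call.

audit, demo, ingest, interview, qa_pass, rehearsal, snapshot, standup, sync_call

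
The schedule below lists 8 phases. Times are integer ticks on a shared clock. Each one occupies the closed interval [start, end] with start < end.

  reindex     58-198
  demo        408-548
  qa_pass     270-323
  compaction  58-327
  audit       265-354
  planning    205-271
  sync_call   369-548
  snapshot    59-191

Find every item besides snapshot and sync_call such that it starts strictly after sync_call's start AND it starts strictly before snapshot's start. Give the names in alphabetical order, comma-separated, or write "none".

Conditions: its start is strictly after sync_call's start (X.start > 369) AND its start is strictly before snapshot's start (X.start < 59).
audit: start 265 > 369? ✗; start 265 < 59? ✗ → no.
compaction: start 58 > 369? ✗; start 58 < 59? ✓ → no.
demo: start 408 > 369? ✓; start 408 < 59? ✗ → no.
planning: start 205 > 369? ✗; start 205 < 59? ✗ → no.
qa_pass: start 270 > 369? ✗; start 270 < 59? ✗ → no.
reindex: start 58 > 369? ✗; start 58 < 59? ✓ → no.
Result: none.

none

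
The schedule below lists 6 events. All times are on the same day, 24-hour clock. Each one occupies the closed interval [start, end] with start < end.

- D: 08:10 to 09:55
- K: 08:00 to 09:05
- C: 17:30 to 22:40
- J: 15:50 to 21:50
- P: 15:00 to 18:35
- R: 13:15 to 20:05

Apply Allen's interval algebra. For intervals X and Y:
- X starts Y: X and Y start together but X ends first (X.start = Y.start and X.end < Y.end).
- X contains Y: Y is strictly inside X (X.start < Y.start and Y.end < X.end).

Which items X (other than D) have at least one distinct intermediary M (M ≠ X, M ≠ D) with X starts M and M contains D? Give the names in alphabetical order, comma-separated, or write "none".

Target D = [08:10, 09:55].
Intermediaries M with M contains D: none.
Union: none.

none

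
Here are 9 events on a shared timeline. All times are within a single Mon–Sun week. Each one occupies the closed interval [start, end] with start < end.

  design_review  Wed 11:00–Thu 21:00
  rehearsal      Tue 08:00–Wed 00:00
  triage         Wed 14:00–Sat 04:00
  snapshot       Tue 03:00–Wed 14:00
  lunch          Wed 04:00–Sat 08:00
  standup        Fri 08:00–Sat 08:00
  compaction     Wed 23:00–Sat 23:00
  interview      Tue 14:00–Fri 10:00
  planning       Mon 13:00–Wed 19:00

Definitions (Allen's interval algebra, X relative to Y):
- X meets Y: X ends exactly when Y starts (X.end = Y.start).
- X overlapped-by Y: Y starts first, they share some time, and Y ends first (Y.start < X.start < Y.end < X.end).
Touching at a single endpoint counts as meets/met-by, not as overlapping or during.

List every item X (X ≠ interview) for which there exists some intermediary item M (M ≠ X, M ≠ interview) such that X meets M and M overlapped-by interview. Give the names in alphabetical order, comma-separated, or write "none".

Target interview = [Tue 14:00, Fri 10:00].
Intermediaries M with M overlapped-by interview: compaction, lunch, standup, triage.
Via compaction — items with X meets compaction: none.
Via lunch — items with X meets lunch: none.
Via standup — items with X meets standup: none.
Via triage — items with X meets triage: snapshot.
Union: snapshot.

snapshot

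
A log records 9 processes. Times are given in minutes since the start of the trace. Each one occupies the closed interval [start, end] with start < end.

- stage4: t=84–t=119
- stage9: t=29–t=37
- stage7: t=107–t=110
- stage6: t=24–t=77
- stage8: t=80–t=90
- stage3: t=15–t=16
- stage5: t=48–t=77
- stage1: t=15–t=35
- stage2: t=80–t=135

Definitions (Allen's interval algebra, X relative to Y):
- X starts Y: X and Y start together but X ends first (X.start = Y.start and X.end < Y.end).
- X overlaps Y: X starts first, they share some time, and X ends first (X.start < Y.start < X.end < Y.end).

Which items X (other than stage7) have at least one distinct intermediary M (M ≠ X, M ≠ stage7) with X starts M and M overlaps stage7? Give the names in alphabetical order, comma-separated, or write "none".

Target stage7 = [t=107, t=110].
Intermediaries M with M overlaps stage7: none.
Union: none.

none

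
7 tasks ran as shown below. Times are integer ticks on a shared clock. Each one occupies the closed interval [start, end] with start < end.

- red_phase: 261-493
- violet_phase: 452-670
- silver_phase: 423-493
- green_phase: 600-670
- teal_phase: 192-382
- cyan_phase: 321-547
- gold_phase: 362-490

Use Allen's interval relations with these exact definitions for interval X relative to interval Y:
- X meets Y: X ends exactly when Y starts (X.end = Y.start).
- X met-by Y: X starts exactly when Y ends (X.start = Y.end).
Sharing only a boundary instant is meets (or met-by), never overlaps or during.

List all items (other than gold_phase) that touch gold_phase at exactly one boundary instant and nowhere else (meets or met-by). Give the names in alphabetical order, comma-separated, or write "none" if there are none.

Target gold_phase = [362, 490].
cyan_phase [321, 547] → contains → no.
green_phase [600, 670] → after → no.
red_phase [261, 493] → contains → no.
silver_phase [423, 493] → overlapped-by → no.
teal_phase [192, 382] → overlaps → no.
violet_phase [452, 670] → overlapped-by → no.
Result: none.

none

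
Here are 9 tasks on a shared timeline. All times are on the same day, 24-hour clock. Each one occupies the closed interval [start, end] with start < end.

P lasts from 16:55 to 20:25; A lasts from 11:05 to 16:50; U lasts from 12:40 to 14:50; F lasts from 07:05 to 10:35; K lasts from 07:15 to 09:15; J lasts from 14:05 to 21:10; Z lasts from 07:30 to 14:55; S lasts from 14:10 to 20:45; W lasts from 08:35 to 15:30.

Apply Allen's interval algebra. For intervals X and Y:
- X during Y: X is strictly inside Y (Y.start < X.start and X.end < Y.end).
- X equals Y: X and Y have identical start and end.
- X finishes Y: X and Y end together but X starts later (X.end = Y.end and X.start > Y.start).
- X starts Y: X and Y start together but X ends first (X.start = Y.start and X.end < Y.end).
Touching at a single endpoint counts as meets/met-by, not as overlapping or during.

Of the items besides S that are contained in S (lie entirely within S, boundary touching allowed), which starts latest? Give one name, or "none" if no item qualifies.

P

Target S = [14:10, 20:45].
A [11:05, 16:50] → overlaps → excluded.
F [07:05, 10:35] → before → excluded.
J [14:05, 21:10] → contains → excluded.
K [07:15, 09:15] → before → excluded.
P [16:55, 20:25] → during → candidate.
U [12:40, 14:50] → overlaps → excluded.
W [08:35, 15:30] → overlaps → excluded.
Z [07:30, 14:55] → overlaps → excluded.
Among candidates, latest start is 16:55 → P.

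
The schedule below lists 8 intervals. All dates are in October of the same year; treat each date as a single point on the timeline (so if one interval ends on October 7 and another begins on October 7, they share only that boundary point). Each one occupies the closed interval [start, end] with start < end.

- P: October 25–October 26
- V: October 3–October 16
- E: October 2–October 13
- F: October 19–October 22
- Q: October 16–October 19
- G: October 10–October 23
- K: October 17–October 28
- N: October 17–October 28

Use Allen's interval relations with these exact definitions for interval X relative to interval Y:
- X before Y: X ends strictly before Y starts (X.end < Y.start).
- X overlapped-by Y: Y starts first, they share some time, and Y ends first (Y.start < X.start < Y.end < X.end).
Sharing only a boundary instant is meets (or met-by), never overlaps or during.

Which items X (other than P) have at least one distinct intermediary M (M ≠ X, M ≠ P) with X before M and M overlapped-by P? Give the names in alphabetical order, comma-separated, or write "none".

Target P = [October 25, October 26].
Intermediaries M with M overlapped-by P: none.
Union: none.

none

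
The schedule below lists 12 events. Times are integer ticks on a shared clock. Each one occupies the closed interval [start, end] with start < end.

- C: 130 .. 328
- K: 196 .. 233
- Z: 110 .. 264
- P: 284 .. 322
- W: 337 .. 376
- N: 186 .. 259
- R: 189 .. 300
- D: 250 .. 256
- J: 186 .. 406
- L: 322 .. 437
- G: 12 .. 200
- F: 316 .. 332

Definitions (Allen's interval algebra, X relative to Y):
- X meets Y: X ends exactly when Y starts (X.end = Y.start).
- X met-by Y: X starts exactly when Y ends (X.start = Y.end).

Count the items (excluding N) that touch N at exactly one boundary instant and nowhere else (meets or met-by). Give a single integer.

Target N = [186, 259].
C [130, 328] → contains → no.
D [250, 256] → during → no.
F [316, 332] → after → no.
G [12, 200] → overlaps → no.
J [186, 406] → started-by → no.
K [196, 233] → during → no.
L [322, 437] → after → no.
P [284, 322] → after → no.
R [189, 300] → overlapped-by → no.
W [337, 376] → after → no.
Z [110, 264] → contains → no.
Total: 0.

0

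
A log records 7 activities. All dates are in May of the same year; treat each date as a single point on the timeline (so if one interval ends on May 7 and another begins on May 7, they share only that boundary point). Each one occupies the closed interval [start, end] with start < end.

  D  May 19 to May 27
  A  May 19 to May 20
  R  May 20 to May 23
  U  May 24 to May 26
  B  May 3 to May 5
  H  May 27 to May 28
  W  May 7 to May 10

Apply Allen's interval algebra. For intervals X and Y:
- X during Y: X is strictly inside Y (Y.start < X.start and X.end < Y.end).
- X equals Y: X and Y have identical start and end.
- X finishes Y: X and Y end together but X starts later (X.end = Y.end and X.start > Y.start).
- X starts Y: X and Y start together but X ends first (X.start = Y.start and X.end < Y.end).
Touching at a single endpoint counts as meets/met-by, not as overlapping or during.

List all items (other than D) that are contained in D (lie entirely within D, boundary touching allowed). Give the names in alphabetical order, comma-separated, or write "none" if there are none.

Target D = [May 19, May 27].
A [May 19, May 20] → starts → yes.
B [May 3, May 5] → before → no.
H [May 27, May 28] → met-by → no.
R [May 20, May 23] → during → yes.
U [May 24, May 26] → during → yes.
W [May 7, May 10] → before → no.
Result: A, R, U.

A, R, U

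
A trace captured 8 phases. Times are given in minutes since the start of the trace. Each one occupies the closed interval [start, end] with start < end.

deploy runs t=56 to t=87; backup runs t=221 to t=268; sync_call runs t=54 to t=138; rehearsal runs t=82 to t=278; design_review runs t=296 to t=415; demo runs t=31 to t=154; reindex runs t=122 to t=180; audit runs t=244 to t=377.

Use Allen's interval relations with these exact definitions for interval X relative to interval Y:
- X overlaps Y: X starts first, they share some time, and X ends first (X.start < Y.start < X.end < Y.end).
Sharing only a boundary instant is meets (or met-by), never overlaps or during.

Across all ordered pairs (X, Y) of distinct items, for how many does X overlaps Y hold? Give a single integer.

Checking all 56 ordered pairs for relation 'overlaps'; matching pairs in alphabetical order:
(audit, design_review): audit overlaps design_review ✓
(backup, audit): backup overlaps audit ✓
(demo, rehearsal): demo overlaps rehearsal ✓
(demo, reindex): demo overlaps reindex ✓
(deploy, rehearsal): deploy overlaps rehearsal ✓
(rehearsal, audit): rehearsal overlaps audit ✓
(sync_call, rehearsal): sync_call overlaps rehearsal ✓
(sync_call, reindex): sync_call overlaps reindex ✓
Count: 8.

8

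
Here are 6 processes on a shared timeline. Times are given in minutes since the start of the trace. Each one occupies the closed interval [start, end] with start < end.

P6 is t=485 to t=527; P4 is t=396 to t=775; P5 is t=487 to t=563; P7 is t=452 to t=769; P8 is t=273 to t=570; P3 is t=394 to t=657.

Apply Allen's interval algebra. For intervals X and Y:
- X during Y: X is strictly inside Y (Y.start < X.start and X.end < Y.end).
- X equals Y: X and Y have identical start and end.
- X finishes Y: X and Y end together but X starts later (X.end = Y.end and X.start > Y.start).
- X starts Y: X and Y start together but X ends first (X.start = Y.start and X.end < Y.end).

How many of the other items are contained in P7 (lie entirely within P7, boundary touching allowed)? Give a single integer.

Target P7 = [t=452, t=769].
P3 [t=394, t=657] → overlaps → no.
P4 [t=396, t=775] → contains → no.
P5 [t=487, t=563] → during → counts.
P6 [t=485, t=527] → during → counts.
P8 [t=273, t=570] → overlaps → no.
Total: 2.

2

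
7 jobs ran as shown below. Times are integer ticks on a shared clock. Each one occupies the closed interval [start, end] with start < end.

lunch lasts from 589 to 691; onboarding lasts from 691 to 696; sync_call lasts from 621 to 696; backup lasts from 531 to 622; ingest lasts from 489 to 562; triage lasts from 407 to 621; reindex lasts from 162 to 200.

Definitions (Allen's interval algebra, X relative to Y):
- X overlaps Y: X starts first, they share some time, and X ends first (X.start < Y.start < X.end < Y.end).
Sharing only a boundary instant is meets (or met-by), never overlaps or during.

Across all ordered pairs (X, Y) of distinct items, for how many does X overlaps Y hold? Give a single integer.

6

Checking all 42 ordered pairs for relation 'overlaps'; matching pairs in alphabetical order:
(backup, lunch): backup overlaps lunch ✓
(backup, sync_call): backup overlaps sync_call ✓
(ingest, backup): ingest overlaps backup ✓
(lunch, sync_call): lunch overlaps sync_call ✓
(triage, backup): triage overlaps backup ✓
(triage, lunch): triage overlaps lunch ✓
Count: 6.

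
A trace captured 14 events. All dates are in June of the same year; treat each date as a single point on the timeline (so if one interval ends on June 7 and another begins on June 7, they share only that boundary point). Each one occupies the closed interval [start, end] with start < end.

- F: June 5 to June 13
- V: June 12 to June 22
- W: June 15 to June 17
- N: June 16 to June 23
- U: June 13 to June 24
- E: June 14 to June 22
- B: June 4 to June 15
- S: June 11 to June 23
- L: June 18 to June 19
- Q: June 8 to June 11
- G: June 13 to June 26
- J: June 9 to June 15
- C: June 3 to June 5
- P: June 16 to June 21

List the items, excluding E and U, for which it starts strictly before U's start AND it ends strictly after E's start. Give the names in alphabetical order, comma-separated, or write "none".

Conditions: its start is strictly before U's start (X.start < June 13) AND its end is strictly after E's start (X.end > June 14).
B: start June 4 < June 13? ✓; end June 15 > June 14? ✓ → yes.
C: start June 3 < June 13? ✓; end June 5 > June 14? ✗ → no.
F: start June 5 < June 13? ✓; end June 13 > June 14? ✗ → no.
G: start June 13 < June 13? ✗; end June 26 > June 14? ✓ → no.
J: start June 9 < June 13? ✓; end June 15 > June 14? ✓ → yes.
L: start June 18 < June 13? ✗; end June 19 > June 14? ✓ → no.
N: start June 16 < June 13? ✗; end June 23 > June 14? ✓ → no.
P: start June 16 < June 13? ✗; end June 21 > June 14? ✓ → no.
Q: start June 8 < June 13? ✓; end June 11 > June 14? ✗ → no.
S: start June 11 < June 13? ✓; end June 23 > June 14? ✓ → yes.
V: start June 12 < June 13? ✓; end June 22 > June 14? ✓ → yes.
W: start June 15 < June 13? ✗; end June 17 > June 14? ✓ → no.
Result: B, J, S, V.

B, J, S, V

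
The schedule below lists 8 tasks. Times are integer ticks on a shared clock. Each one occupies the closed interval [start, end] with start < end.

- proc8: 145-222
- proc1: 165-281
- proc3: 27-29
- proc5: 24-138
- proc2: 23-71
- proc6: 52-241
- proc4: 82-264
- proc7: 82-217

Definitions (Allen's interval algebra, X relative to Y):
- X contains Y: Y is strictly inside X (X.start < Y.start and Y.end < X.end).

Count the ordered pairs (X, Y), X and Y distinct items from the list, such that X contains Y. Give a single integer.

Checking all 56 ordered pairs for relation 'contains'; matching pairs in alphabetical order:
(proc2, proc3): proc2 contains proc3 ✓
(proc4, proc8): proc4 contains proc8 ✓
(proc5, proc3): proc5 contains proc3 ✓
(proc6, proc7): proc6 contains proc7 ✓
(proc6, proc8): proc6 contains proc8 ✓
Count: 5.

5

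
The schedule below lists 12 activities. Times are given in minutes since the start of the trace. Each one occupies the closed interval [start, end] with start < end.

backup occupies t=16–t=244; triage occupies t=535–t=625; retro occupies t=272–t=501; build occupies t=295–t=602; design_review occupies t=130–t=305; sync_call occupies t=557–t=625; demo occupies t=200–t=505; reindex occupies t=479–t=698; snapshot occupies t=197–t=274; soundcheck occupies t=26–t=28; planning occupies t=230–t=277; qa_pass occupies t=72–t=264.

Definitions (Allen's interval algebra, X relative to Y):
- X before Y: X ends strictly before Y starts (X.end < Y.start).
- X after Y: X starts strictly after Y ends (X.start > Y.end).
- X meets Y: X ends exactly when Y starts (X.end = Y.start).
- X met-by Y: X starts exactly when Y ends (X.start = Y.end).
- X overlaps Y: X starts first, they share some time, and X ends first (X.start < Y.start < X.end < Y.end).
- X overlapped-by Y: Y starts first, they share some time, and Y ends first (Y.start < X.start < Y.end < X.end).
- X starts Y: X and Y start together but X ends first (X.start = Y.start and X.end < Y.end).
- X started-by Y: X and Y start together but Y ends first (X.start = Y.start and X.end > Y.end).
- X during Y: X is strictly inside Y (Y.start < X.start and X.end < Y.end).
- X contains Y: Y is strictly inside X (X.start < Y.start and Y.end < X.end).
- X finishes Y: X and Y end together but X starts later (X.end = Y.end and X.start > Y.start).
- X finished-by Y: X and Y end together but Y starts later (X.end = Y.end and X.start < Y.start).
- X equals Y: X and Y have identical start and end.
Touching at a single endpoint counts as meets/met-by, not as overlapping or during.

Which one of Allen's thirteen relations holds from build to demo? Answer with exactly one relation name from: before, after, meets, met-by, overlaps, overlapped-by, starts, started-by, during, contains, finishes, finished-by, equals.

build = [t=295, t=602]; demo = [t=200, t=505].
Compare endpoints: build.start > demo.start, build.start < demo.end, build.end > demo.start, build.end > demo.end.
That pattern is 'overlapped-by'.

overlapped-by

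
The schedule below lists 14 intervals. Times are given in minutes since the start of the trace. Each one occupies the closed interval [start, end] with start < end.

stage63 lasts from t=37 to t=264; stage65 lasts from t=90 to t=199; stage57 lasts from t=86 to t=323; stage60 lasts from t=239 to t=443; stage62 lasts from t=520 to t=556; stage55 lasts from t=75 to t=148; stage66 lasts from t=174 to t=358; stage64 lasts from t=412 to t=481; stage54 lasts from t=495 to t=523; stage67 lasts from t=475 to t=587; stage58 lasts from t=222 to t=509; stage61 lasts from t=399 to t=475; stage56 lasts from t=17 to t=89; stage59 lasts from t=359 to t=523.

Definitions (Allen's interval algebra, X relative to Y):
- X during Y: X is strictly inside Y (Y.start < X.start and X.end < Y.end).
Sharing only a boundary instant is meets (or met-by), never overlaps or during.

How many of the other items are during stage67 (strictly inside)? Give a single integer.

2

Target stage67 = [t=475, t=587].
stage54 [t=495, t=523] → during → counts.
stage55 [t=75, t=148] → before → no.
stage56 [t=17, t=89] → before → no.
stage57 [t=86, t=323] → before → no.
stage58 [t=222, t=509] → overlaps → no.
stage59 [t=359, t=523] → overlaps → no.
stage60 [t=239, t=443] → before → no.
stage61 [t=399, t=475] → meets → no.
stage62 [t=520, t=556] → during → counts.
stage63 [t=37, t=264] → before → no.
stage64 [t=412, t=481] → overlaps → no.
stage65 [t=90, t=199] → before → no.
stage66 [t=174, t=358] → before → no.
Total: 2.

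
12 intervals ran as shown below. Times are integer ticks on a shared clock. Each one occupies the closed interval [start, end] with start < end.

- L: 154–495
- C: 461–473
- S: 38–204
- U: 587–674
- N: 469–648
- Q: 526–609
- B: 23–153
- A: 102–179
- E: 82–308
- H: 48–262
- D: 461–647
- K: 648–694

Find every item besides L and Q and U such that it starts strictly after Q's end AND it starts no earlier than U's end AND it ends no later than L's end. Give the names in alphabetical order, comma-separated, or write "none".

none

Conditions: its start is strictly after Q's end (X.start > 609) AND its start is no earlier than U's end (X.start >= 674) AND its end is no later than L's end (X.end <= 495).
A: start 102 > 609? ✗; start 102 >= 674? ✗; end 179 <= 495? ✓ → no.
B: start 23 > 609? ✗; start 23 >= 674? ✗; end 153 <= 495? ✓ → no.
C: start 461 > 609? ✗; start 461 >= 674? ✗; end 473 <= 495? ✓ → no.
D: start 461 > 609? ✗; start 461 >= 674? ✗; end 647 <= 495? ✗ → no.
E: start 82 > 609? ✗; start 82 >= 674? ✗; end 308 <= 495? ✓ → no.
H: start 48 > 609? ✗; start 48 >= 674? ✗; end 262 <= 495? ✓ → no.
K: start 648 > 609? ✓; start 648 >= 674? ✗; end 694 <= 495? ✗ → no.
N: start 469 > 609? ✗; start 469 >= 674? ✗; end 648 <= 495? ✗ → no.
S: start 38 > 609? ✗; start 38 >= 674? ✗; end 204 <= 495? ✓ → no.
Result: none.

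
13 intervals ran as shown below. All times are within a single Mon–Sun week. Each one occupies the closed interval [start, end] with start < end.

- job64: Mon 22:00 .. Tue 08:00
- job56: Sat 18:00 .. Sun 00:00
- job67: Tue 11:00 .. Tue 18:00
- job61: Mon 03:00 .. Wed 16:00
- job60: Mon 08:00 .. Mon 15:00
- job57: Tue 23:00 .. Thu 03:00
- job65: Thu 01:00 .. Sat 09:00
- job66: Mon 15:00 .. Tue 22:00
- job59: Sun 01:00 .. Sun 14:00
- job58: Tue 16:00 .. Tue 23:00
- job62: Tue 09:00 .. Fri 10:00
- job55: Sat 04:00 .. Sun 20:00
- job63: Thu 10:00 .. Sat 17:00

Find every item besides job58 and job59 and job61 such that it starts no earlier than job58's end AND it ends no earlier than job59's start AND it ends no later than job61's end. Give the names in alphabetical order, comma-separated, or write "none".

Conditions: its start is no earlier than job58's end (X.start >= Tue 23:00) AND its end is no earlier than job59's start (X.end >= Sun 01:00) AND its end is no later than job61's end (X.end <= Wed 16:00).
job55: start Sat 04:00 >= Tue 23:00? ✓; end Sun 20:00 >= Sun 01:00? ✓; end Sun 20:00 <= Wed 16:00? ✗ → no.
job56: start Sat 18:00 >= Tue 23:00? ✓; end Sun 00:00 >= Sun 01:00? ✗; end Sun 00:00 <= Wed 16:00? ✗ → no.
job57: start Tue 23:00 >= Tue 23:00? ✓; end Thu 03:00 >= Sun 01:00? ✗; end Thu 03:00 <= Wed 16:00? ✗ → no.
job60: start Mon 08:00 >= Tue 23:00? ✗; end Mon 15:00 >= Sun 01:00? ✗; end Mon 15:00 <= Wed 16:00? ✓ → no.
job62: start Tue 09:00 >= Tue 23:00? ✗; end Fri 10:00 >= Sun 01:00? ✗; end Fri 10:00 <= Wed 16:00? ✗ → no.
job63: start Thu 10:00 >= Tue 23:00? ✓; end Sat 17:00 >= Sun 01:00? ✗; end Sat 17:00 <= Wed 16:00? ✗ → no.
job64: start Mon 22:00 >= Tue 23:00? ✗; end Tue 08:00 >= Sun 01:00? ✗; end Tue 08:00 <= Wed 16:00? ✓ → no.
job65: start Thu 01:00 >= Tue 23:00? ✓; end Sat 09:00 >= Sun 01:00? ✗; end Sat 09:00 <= Wed 16:00? ✗ → no.
job66: start Mon 15:00 >= Tue 23:00? ✗; end Tue 22:00 >= Sun 01:00? ✗; end Tue 22:00 <= Wed 16:00? ✓ → no.
job67: start Tue 11:00 >= Tue 23:00? ✗; end Tue 18:00 >= Sun 01:00? ✗; end Tue 18:00 <= Wed 16:00? ✓ → no.
Result: none.

none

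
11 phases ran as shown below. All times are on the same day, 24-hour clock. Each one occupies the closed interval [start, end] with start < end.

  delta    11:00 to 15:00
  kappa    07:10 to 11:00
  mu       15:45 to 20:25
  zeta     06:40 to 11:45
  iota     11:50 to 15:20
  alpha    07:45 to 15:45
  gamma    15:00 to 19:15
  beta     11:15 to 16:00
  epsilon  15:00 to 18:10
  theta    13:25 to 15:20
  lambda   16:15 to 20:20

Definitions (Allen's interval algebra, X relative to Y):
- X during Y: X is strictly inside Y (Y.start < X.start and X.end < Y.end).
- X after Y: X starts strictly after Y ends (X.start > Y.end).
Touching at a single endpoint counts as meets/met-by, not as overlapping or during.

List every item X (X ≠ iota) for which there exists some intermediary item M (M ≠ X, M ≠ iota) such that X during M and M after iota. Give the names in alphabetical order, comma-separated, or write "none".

lambda

Target iota = [11:50, 15:20].
Intermediaries M with M after iota: lambda, mu.
Via lambda — items with X during lambda: none.
Via mu — items with X during mu: lambda.
Union: lambda.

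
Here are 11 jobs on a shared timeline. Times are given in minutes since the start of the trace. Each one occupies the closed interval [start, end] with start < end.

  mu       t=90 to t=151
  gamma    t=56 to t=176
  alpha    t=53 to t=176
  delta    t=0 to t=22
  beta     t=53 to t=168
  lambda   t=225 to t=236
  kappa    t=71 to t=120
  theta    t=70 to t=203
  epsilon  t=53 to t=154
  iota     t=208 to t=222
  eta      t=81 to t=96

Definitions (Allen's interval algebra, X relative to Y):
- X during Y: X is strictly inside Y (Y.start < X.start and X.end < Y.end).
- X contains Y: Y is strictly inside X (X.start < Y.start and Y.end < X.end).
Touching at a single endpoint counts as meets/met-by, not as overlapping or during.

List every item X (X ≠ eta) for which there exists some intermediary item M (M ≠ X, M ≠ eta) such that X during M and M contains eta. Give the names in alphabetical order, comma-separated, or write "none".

kappa, mu

Target eta = [t=81, t=96].
Intermediaries M with M contains eta: alpha, beta, epsilon, gamma, kappa, theta.
Via alpha — items with X during alpha: kappa, mu.
Via beta — items with X during beta: kappa, mu.
Via epsilon — items with X during epsilon: kappa, mu.
Via gamma — items with X during gamma: kappa, mu.
Via kappa — items with X during kappa: none.
Via theta — items with X during theta: kappa, mu.
Union: kappa, mu.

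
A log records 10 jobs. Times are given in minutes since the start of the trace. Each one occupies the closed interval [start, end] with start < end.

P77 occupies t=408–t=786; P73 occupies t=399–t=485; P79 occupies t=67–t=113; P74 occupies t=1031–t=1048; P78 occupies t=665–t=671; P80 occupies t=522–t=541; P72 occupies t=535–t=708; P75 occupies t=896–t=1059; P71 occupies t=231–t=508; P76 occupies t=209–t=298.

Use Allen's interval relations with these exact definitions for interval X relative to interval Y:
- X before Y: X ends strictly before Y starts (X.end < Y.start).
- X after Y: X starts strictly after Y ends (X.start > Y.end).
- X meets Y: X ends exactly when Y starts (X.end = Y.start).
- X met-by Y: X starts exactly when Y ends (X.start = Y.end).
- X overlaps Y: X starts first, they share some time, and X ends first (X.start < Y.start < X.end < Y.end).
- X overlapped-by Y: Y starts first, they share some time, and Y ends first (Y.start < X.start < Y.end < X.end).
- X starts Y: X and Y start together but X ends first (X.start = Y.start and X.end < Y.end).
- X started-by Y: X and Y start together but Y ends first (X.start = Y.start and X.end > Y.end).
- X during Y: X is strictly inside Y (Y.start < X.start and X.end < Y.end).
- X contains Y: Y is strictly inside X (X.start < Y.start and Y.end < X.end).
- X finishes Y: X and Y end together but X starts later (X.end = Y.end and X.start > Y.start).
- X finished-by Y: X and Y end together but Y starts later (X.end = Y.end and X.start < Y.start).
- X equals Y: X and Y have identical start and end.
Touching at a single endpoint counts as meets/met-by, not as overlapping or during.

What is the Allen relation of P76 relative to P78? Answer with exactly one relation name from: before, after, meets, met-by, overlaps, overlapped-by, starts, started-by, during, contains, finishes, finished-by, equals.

P76 = [t=209, t=298]; P78 = [t=665, t=671].
Compare endpoints: P76.start < P78.start, P76.start < P78.end, P76.end < P78.start, P76.end < P78.end.
That pattern is 'before'.

before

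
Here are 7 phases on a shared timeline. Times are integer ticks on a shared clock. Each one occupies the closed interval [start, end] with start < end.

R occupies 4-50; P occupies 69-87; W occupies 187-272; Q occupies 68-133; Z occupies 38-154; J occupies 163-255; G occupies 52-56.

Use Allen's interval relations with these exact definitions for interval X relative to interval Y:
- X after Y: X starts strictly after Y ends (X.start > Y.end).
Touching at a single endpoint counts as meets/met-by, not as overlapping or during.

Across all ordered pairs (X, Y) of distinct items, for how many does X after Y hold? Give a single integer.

15

Checking all 42 ordered pairs for relation 'after'; matching pairs in alphabetical order:
(G, R): G after R ✓
(J, G): J after G ✓
(J, P): J after P ✓
(J, Q): J after Q ✓
(J, R): J after R ✓
(J, Z): J after Z ✓
(P, G): P after G ✓
(P, R): P after R ✓
(Q, G): Q after G ✓
(Q, R): Q after R ✓
(W, G): W after G ✓
(W, P): W after P ✓
(W, Q): W after Q ✓
(W, R): W after R ✓
(W, Z): W after Z ✓
Count: 15.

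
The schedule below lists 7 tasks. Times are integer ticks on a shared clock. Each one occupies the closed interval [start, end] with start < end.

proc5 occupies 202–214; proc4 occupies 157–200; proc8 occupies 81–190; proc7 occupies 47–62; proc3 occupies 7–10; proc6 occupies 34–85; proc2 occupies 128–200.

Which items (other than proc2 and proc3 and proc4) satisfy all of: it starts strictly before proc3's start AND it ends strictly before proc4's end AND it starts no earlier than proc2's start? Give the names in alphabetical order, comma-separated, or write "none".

none

Conditions: its start is strictly before proc3's start (X.start < 7) AND its end is strictly before proc4's end (X.end < 200) AND its start is no earlier than proc2's start (X.start >= 128).
proc5: start 202 < 7? ✗; end 214 < 200? ✗; start 202 >= 128? ✓ → no.
proc6: start 34 < 7? ✗; end 85 < 200? ✓; start 34 >= 128? ✗ → no.
proc7: start 47 < 7? ✗; end 62 < 200? ✓; start 47 >= 128? ✗ → no.
proc8: start 81 < 7? ✗; end 190 < 200? ✓; start 81 >= 128? ✗ → no.
Result: none.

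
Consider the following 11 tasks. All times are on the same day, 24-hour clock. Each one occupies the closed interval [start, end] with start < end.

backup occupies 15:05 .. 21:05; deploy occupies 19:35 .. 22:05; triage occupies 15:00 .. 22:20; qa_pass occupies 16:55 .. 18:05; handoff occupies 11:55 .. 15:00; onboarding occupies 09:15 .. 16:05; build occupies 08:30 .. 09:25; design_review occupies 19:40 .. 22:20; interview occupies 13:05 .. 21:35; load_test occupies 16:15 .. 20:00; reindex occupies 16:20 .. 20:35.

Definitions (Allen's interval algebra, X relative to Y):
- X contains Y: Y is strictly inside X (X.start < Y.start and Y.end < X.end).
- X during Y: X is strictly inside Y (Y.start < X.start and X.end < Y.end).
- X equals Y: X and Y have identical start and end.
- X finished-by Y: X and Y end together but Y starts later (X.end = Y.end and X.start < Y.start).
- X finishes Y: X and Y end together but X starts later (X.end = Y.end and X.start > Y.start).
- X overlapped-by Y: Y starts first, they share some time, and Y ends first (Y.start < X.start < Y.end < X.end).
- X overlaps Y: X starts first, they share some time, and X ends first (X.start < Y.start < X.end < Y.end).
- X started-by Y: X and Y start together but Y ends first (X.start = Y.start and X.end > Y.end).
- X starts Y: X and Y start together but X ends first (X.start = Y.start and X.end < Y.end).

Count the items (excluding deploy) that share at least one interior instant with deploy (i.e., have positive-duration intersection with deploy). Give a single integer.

Target deploy = [19:35, 22:05].
backup [15:05, 21:05] → overlaps → counts.
build [08:30, 09:25] → before → no.
design_review [19:40, 22:20] → overlapped-by → counts.
handoff [11:55, 15:00] → before → no.
interview [13:05, 21:35] → overlaps → counts.
load_test [16:15, 20:00] → overlaps → counts.
onboarding [09:15, 16:05] → before → no.
qa_pass [16:55, 18:05] → before → no.
reindex [16:20, 20:35] → overlaps → counts.
triage [15:00, 22:20] → contains → counts.
Total: 6.

6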